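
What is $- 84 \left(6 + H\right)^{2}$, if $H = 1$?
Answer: $-4116$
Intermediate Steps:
$- 84 \left(6 + H\right)^{2} = - 84 \left(6 + 1\right)^{2} = - 84 \cdot 7^{2} = \left(-84\right) 49 = -4116$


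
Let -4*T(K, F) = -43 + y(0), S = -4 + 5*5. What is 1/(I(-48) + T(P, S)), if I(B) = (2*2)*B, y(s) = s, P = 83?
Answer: -4/725 ≈ -0.0055172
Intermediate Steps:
S = 21 (S = -4 + 25 = 21)
T(K, F) = 43/4 (T(K, F) = -(-43 + 0)/4 = -¼*(-43) = 43/4)
I(B) = 4*B
1/(I(-48) + T(P, S)) = 1/(4*(-48) + 43/4) = 1/(-192 + 43/4) = 1/(-725/4) = -4/725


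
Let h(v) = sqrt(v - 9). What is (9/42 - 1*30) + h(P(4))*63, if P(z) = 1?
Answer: -417/14 + 126*I*sqrt(2) ≈ -29.786 + 178.19*I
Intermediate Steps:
h(v) = sqrt(-9 + v)
(9/42 - 1*30) + h(P(4))*63 = (9/42 - 1*30) + sqrt(-9 + 1)*63 = (9*(1/42) - 30) + sqrt(-8)*63 = (3/14 - 30) + (2*I*sqrt(2))*63 = -417/14 + 126*I*sqrt(2)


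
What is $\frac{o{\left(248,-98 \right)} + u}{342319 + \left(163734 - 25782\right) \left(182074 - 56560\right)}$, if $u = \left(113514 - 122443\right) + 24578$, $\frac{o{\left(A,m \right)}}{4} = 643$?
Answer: $\frac{18221}{17315249647} \approx 1.0523 \cdot 10^{-6}$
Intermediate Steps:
$o{\left(A,m \right)} = 2572$ ($o{\left(A,m \right)} = 4 \cdot 643 = 2572$)
$u = 15649$ ($u = -8929 + 24578 = 15649$)
$\frac{o{\left(248,-98 \right)} + u}{342319 + \left(163734 - 25782\right) \left(182074 - 56560\right)} = \frac{2572 + 15649}{342319 + \left(163734 - 25782\right) \left(182074 - 56560\right)} = \frac{18221}{342319 + 137952 \cdot 125514} = \frac{18221}{342319 + 17314907328} = \frac{18221}{17315249647}$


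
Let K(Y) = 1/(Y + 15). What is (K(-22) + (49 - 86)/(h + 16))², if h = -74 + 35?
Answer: 55696/25921 ≈ 2.1487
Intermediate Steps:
h = -39
K(Y) = 1/(15 + Y)
(K(-22) + (49 - 86)/(h + 16))² = (1/(15 - 22) + (49 - 86)/(-39 + 16))² = (1/(-7) - 37/(-23))² = (-⅐ - 37*(-1/23))² = (-⅐ + 37/23)² = (236/161)² = 55696/25921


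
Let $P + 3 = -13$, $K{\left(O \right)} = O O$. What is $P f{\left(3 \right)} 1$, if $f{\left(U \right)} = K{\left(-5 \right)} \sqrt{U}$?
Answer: $- 400 \sqrt{3} \approx -692.82$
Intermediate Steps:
$K{\left(O \right)} = O^{2}$
$f{\left(U \right)} = 25 \sqrt{U}$ ($f{\left(U \right)} = \left(-5\right)^{2} \sqrt{U} = 25 \sqrt{U}$)
$P = -16$ ($P = -3 - 13 = -16$)
$P f{\left(3 \right)} 1 = - 16 \cdot 25 \sqrt{3} \cdot 1 = - 400 \sqrt{3} \cdot 1 = - 400 \sqrt{3}$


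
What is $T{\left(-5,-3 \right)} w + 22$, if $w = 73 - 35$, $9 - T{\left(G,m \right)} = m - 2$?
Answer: $554$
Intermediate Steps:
$T{\left(G,m \right)} = 11 - m$ ($T{\left(G,m \right)} = 9 - \left(m - 2\right) = 9 - \left(-2 + m\right) = 11 - m$)
$w = 38$
$T{\left(-5,-3 \right)} w + 22 = \left(11 - -3\right) 38 + 22 = \left(11 + 3\right) 38 + 22 = 14 \cdot 38 + 22 = 532 + 22 = 554$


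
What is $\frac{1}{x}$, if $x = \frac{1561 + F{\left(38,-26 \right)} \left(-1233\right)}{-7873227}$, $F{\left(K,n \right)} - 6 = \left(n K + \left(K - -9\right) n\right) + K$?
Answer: $- \frac{7873227}{2672239} \approx -2.9463$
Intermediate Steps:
$F{\left(K,n \right)} = 6 + K + K n + n \left(9 + K\right)$ ($F{\left(K,n \right)} = 6 + \left(\left(n K + \left(K - -9\right) n\right) + K\right) = 6 + \left(\left(K n + \left(K + 9\right) n\right) + K\right) = 6 + \left(\left(K n + \left(9 + K\right) n\right) + K\right) = 6 + \left(\left(K n + n \left(9 + K\right)\right) + K\right) = 6 + \left(K + K n + n \left(9 + K\right)\right) = 6 + K + K n + n \left(9 + K\right)$)
$x = - \frac{2672239}{7873227}$ ($x = \frac{1561 + \left(6 + 38 + 9 \left(-26\right) + 2 \cdot 38 \left(-26\right)\right) \left(-1233\right)}{-7873227} = \left(1561 + \left(6 + 38 - 234 - 1976\right) \left(-1233\right)\right) \left(- \frac{1}{7873227}\right) = \left(1561 - -2670678\right) \left(- \frac{1}{7873227}\right) = \left(1561 + 2670678\right) \left(- \frac{1}{7873227}\right) = 2672239 \left(- \frac{1}{7873227}\right) = - \frac{2672239}{7873227} \approx -0.33941$)
$\frac{1}{x} = \frac{1}{- \frac{2672239}{7873227}} = - \frac{7873227}{2672239}$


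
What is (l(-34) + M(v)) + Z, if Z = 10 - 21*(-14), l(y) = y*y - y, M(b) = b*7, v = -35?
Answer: 1249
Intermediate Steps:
M(b) = 7*b
l(y) = y² - y
Z = 304 (Z = 10 + 294 = 304)
(l(-34) + M(v)) + Z = (-34*(-1 - 34) + 7*(-35)) + 304 = (-34*(-35) - 245) + 304 = (1190 - 245) + 304 = 945 + 304 = 1249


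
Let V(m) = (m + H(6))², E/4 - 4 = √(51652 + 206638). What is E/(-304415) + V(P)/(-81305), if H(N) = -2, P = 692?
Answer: -1260289412/215221405 - 4*√258290/304415 ≈ -5.8625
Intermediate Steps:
E = 16 + 4*√258290 (E = 16 + 4*√(51652 + 206638) = 16 + 4*√258290 ≈ 2048.9)
V(m) = (-2 + m)² (V(m) = (m - 2)² = (-2 + m)²)
E/(-304415) + V(P)/(-81305) = (16 + 4*√258290)/(-304415) + (-2 + 692)²/(-81305) = (16 + 4*√258290)*(-1/304415) + 690²*(-1/81305) = (-16/304415 - 4*√258290/304415) + 476100*(-1/81305) = (-16/304415 - 4*√258290/304415) - 4140/707 = -1260289412/215221405 - 4*√258290/304415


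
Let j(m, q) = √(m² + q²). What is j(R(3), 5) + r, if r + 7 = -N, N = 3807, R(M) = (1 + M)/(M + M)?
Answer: -3814 + √229/3 ≈ -3809.0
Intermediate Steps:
R(M) = (1 + M)/(2*M) (R(M) = (1 + M)/((2*M)) = (1 + M)*(1/(2*M)) = (1 + M)/(2*M))
r = -3814 (r = -7 - 1*3807 = -7 - 3807 = -3814)
j(R(3), 5) + r = √(((½)*(1 + 3)/3)² + 5²) - 3814 = √(((½)*(⅓)*4)² + 25) - 3814 = √((⅔)² + 25) - 3814 = √(4/9 + 25) - 3814 = √(229/9) - 3814 = √229/3 - 3814 = -3814 + √229/3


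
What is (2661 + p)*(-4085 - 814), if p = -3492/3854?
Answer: -25112278899/1927 ≈ -1.3032e+7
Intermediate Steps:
p = -1746/1927 (p = -3492*1/3854 = -1746/1927 ≈ -0.90607)
(2661 + p)*(-4085 - 814) = (2661 - 1746/1927)*(-4085 - 814) = (5126001/1927)*(-4899) = -25112278899/1927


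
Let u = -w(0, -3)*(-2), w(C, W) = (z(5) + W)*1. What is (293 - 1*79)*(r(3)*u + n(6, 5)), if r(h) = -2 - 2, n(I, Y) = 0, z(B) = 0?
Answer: 5136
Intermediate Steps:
r(h) = -4
w(C, W) = W (w(C, W) = (0 + W)*1 = W*1 = W)
u = -6 (u = -1*(-3)*(-2) = 3*(-2) = -6)
(293 - 1*79)*(r(3)*u + n(6, 5)) = (293 - 1*79)*(-4*(-6) + 0) = (293 - 79)*(24 + 0) = 214*24 = 5136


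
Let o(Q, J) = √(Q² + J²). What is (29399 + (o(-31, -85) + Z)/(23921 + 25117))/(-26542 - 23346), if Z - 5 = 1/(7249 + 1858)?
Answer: -6564635998435/11139717662304 - √8186/2446407744 ≈ -0.58930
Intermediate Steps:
Z = 45536/9107 (Z = 5 + 1/(7249 + 1858) = 5 + 1/9107 = 45536/9107 ≈ 5.0001)
o(Q, J) = √(J² + Q²)
(29399 + (o(-31, -85) + Z)/(23921 + 25117))/(-26542 - 23346) = (29399 + (√((-85)² + (-31)²) + 45536/9107)/(23921 + 25117))/(-26542 - 23346) = (29399 + (√(7225 + 961) + 45536/9107)/49038)/(-49888) = (29399 + (√8186 + 45536/9107)*(1/49038))*(-1/49888) = (29399 + (45536/9107 + √8186)*(1/49038))*(-1/49888) = (29399 + (22768/223294533 + √8186/49038))*(-1/49888) = (6564635998435/223294533 + √8186/49038)*(-1/49888) = -6564635998435/11139717662304 - √8186/2446407744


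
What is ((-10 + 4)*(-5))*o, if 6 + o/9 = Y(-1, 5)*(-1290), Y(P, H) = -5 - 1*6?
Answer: 3829680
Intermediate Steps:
Y(P, H) = -11 (Y(P, H) = -5 - 6 = -11)
o = 127656 (o = -54 + 9*(-11*(-1290)) = -54 + 9*14190 = -54 + 127710 = 127656)
((-10 + 4)*(-5))*o = ((-10 + 4)*(-5))*127656 = -6*(-5)*127656 = 30*127656 = 3829680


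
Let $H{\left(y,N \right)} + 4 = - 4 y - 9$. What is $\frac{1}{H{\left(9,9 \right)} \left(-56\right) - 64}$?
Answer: $\frac{1}{2680} \approx 0.00037313$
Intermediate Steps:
$H{\left(y,N \right)} = -13 - 4 y$ ($H{\left(y,N \right)} = -4 - \left(9 + 4 y\right) = -13 - 4 y$)
$\frac{1}{H{\left(9,9 \right)} \left(-56\right) - 64} = \frac{1}{\left(-13 - 36\right) \left(-56\right) - 64} = \frac{1}{\left(-49\right) \left(-56\right) - 64} = \frac{1}{2744 - 64} = \frac{1}{2680}$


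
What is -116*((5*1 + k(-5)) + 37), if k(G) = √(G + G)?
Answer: -4872 - 116*I*√10 ≈ -4872.0 - 366.82*I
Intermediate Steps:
k(G) = √2*√G (k(G) = √(2*G) = √2*√G)
-116*((5*1 + k(-5)) + 37) = -116*((5*1 + √2*√(-5)) + 37) = -116*((5 + √2*(I*√5)) + 37) = -116*((5 + I*√10) + 37) = -116*(42 + I*√10) = -4872 - 116*I*√10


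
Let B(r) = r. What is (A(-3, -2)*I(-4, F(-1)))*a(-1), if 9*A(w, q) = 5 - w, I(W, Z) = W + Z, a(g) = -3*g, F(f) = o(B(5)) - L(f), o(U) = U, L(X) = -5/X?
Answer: -32/3 ≈ -10.667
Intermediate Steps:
F(f) = 5 + 5/f (F(f) = 5 - (-5)/f = 5 + 5/f)
A(w, q) = 5/9 - w/9 (A(w, q) = (5 - w)/9 = 5/9 - w/9)
(A(-3, -2)*I(-4, F(-1)))*a(-1) = ((5/9 - ⅑*(-3))*(-4 + (5 + 5/(-1))))*(-3*(-1)) = ((5/9 + ⅓)*(-4 + (5 + 5*(-1))))*3 = (8*(-4 + (5 - 5))/9)*3 = (8*(-4 + 0)/9)*3 = ((8/9)*(-4))*3 = -32/9*3 = -32/3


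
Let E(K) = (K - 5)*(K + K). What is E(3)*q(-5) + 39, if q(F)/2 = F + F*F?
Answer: -441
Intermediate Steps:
E(K) = 2*K*(-5 + K) (E(K) = (-5 + K)*(2*K) = 2*K*(-5 + K))
q(F) = 2*F + 2*F² (q(F) = 2*(F + F*F) = 2*(F + F²) = 2*F + 2*F²)
E(3)*q(-5) + 39 = (2*3*(-5 + 3))*(2*(-5)*(1 - 5)) + 39 = (2*3*(-2))*(2*(-5)*(-4)) + 39 = -12*40 + 39 = -480 + 39 = -441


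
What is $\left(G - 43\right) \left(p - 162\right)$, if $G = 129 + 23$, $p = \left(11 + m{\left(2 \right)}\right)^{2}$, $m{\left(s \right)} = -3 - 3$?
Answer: $-14933$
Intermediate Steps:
$m{\left(s \right)} = -6$
$p = 25$ ($p = \left(11 - 6\right)^{2} = 5^{2} = 25$)
$G = 152$
$\left(G - 43\right) \left(p - 162\right) = \left(152 - 43\right) \left(25 - 162\right) = 109 \left(-137\right) = -14933$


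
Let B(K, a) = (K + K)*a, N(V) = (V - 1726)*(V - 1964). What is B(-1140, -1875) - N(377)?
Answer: 2134137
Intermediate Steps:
N(V) = (-1964 + V)*(-1726 + V) (N(V) = (-1726 + V)*(-1964 + V) = (-1964 + V)*(-1726 + V))
B(K, a) = 2*K*a (B(K, a) = (2*K)*a = 2*K*a)
B(-1140, -1875) - N(377) = 2*(-1140)*(-1875) - (3389864 + 377² - 3690*377) = 4275000 - (3389864 + 142129 - 1391130) = 4275000 - 1*2140863 = 4275000 - 2140863 = 2134137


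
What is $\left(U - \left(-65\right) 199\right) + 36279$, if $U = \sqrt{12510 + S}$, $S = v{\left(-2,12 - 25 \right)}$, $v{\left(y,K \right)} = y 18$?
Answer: $49214 + 9 \sqrt{154} \approx 49326.0$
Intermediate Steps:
$v{\left(y,K \right)} = 18 y$
$S = -36$ ($S = 18 \left(-2\right) = -36$)
$U = 9 \sqrt{154}$ ($U = \sqrt{12510 - 36} = \sqrt{12474} = 9 \sqrt{154} \approx 111.69$)
$\left(U - \left(-65\right) 199\right) + 36279 = \left(9 \sqrt{154} - \left(-65\right) 199\right) + 36279 = \left(9 \sqrt{154} - -12935\right) + 36279 = \left(9 \sqrt{154} + 12935\right) + 36279 = \left(12935 + 9 \sqrt{154}\right) + 36279 = 49214 + 9 \sqrt{154}$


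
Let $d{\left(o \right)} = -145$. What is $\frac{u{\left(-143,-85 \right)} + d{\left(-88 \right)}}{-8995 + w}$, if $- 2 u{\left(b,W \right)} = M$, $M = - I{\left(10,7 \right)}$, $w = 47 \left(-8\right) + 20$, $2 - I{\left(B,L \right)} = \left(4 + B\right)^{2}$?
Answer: $\frac{242}{9351} \approx 0.02588$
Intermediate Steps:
$I{\left(B,L \right)} = 2 - \left(4 + B\right)^{2}$
$w = -356$ ($w = -376 + 20 = -356$)
$M = 194$ ($M = - (2 - \left(4 + 10\right)^{2}) = - (2 - 14^{2}) = - (2 - 196) = \left(-1\right) \left(-194\right) = 194$)
$u{\left(b,W \right)} = -97$ ($u{\left(b,W \right)} = \left(- \frac{1}{2}\right) 194 = -97$)
$\frac{u{\left(-143,-85 \right)} + d{\left(-88 \right)}}{-8995 + w} = \frac{-97 - 145}{-8995 - 356} = - \frac{242}{-9351} = \left(-242\right) \left(- \frac{1}{9351}\right) = \frac{242}{9351}$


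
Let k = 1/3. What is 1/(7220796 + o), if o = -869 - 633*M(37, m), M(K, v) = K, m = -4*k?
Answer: 1/7196506 ≈ 1.3896e-7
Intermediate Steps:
k = 1/3 ≈ 0.33333
m = -4/3 (m = -4*1/3 = -4/3 ≈ -1.3333)
o = -24290 (o = -869 - 633*37 = -869 - 23421 = -24290)
1/(7220796 + o) = 1/(7220796 - 24290) = 1/7196506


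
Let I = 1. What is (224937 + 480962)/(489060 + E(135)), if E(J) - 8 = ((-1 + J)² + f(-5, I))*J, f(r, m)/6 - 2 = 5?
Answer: 705899/2918798 ≈ 0.24185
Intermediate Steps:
f(r, m) = 42 (f(r, m) = 12 + 6*5 = 12 + 30 = 42)
E(J) = 8 + J*(42 + (-1 + J)²) (E(J) = 8 + ((-1 + J)² + 42)*J = 8 + (42 + (-1 + J)²)*J = 8 + J*(42 + (-1 + J)²))
(224937 + 480962)/(489060 + E(135)) = (224937 + 480962)/(489060 + (8 + 42*135 + 135*(-1 + 135)²)) = 705899/(489060 + (8 + 5670 + 135*134²)) = 705899/(489060 + (8 + 5670 + 135*17956)) = 705899/(489060 + (8 + 5670 + 2424060)) = 705899/(489060 + 2429738) = 705899/2918798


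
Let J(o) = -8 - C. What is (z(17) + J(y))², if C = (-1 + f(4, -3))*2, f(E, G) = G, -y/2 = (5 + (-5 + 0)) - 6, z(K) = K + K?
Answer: 1156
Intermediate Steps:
z(K) = 2*K
y = 12 (y = -2*((5 + (-5 + 0)) - 6) = -2*((5 - 5) - 6) = -2*(0 - 6) = -2*(-6) = 12)
C = -8 (C = (-1 - 3)*2 = -4*2 = -8)
J(o) = 0 (J(o) = -8 - 1*(-8) = -8 + 8 = 0)
(z(17) + J(y))² = (2*17 + 0)² = (34 + 0)² = 34² = 1156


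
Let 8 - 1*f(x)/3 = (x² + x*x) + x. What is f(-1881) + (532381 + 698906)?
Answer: -19992012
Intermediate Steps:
f(x) = 24 - 6*x² - 3*x (f(x) = 24 - 3*((x² + x*x) + x) = 24 - 3*((x² + x²) + x) = 24 - 3*(2*x² + x) = 24 - 3*(x + 2*x²) = 24 + (-6*x² - 3*x) = 24 - 6*x² - 3*x)
f(-1881) + (532381 + 698906) = (24 - 6*(-1881)² - 3*(-1881)) + (532381 + 698906) = (24 - 6*3538161 + 5643) + 1231287 = (24 - 21228966 + 5643) + 1231287 = -21223299 + 1231287 = -19992012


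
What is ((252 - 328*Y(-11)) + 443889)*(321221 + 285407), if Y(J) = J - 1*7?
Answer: 273009898260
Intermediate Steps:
Y(J) = -7 + J (Y(J) = J - 7 = -7 + J)
((252 - 328*Y(-11)) + 443889)*(321221 + 285407) = ((252 - 328*(-7 - 11)) + 443889)*(321221 + 285407) = ((252 - 328*(-18)) + 443889)*606628 = ((252 + 5904) + 443889)*606628 = (6156 + 443889)*606628 = 450045*606628 = 273009898260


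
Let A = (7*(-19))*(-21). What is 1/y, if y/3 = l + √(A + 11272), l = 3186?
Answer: 1062/10136531 - √14065/30409593 ≈ 0.00010087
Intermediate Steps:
A = 2793 (A = -133*(-21) = 2793)
y = 9558 + 3*√14065 (y = 3*(3186 + √(2793 + 11272)) = 3*(3186 + √14065) = 9558 + 3*√14065 ≈ 9913.8)
1/y = 1/(9558 + 3*√14065)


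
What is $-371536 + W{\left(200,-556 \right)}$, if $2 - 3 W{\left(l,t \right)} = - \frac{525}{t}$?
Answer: $- \frac{619721461}{1668} \approx -3.7154 \cdot 10^{5}$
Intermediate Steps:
$W{\left(l,t \right)} = \frac{2}{3} + \frac{175}{t}$ ($W{\left(l,t \right)} = \frac{2}{3} - \frac{\left(-525\right) \frac{1}{t}}{3} = \frac{2}{3} + \frac{175}{t}$)
$-371536 + W{\left(200,-556 \right)} = -371536 + \left(\frac{2}{3} + \frac{175}{-556}\right) = -371536 + \left(\frac{2}{3} + 175 \left(- \frac{1}{556}\right)\right) = -371536 + \left(\frac{2}{3} - \frac{175}{556}\right) = -371536 + \frac{587}{1668} = - \frac{619721461}{1668}$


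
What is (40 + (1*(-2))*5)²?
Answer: 900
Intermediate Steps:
(40 + (1*(-2))*5)² = (40 - 2*5)² = (40 - 10)² = 30² = 900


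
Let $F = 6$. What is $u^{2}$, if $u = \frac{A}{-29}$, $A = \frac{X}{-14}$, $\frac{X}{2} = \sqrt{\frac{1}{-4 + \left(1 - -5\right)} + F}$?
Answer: $\frac{13}{82418} \approx 0.00015773$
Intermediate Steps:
$X = \sqrt{26}$ ($X = 2 \sqrt{\frac{1}{-4 + \left(1 - -5\right)} + 6} = 2 \sqrt{\frac{1}{-4 + \left(1 + 5\right)} + 6} = 2 \sqrt{\frac{1}{-4 + 6} + 6} = 2 \sqrt{\frac{1}{2} + 6} = 2 \sqrt{\frac{13}{2}} = 2 \frac{\sqrt{26}}{2} = \sqrt{26} \approx 5.099$)
$A = - \frac{\sqrt{26}}{14}$ ($A = \frac{\sqrt{26}}{-14} = \sqrt{26} \left(- \frac{1}{14}\right) = - \frac{\sqrt{26}}{14} \approx -0.36422$)
$u = \frac{\sqrt{26}}{406}$ ($u = \frac{\left(- \frac{1}{14}\right) \sqrt{26}}{-29} = - \frac{\sqrt{26}}{14} \left(- \frac{1}{29}\right) = \frac{\sqrt{26}}{406} \approx 0.012559$)
$u^{2} = \left(\frac{\sqrt{26}}{406}\right)^{2} = \frac{13}{82418}$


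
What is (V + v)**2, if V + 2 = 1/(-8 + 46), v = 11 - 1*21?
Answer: 207025/1444 ≈ 143.37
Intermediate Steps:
v = -10 (v = 11 - 21 = -10)
V = -75/38 (V = -2 + 1/(-8 + 46) = -2 + 1/38 = -75/38 ≈ -1.9737)
(V + v)**2 = (-75/38 - 10)**2 = (-455/38)**2 = 207025/1444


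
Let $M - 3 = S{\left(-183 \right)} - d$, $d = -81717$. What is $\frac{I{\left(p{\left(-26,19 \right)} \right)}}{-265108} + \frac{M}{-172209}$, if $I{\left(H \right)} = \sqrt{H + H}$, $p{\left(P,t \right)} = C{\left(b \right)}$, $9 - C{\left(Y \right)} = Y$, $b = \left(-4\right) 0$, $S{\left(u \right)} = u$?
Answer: $- \frac{27179}{57403} - \frac{3 \sqrt{2}}{265108} \approx -0.47349$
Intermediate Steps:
$b = 0$
$M = 81537$ ($M = 3 - -81534 = 3 + \left(-183 + 81717\right) = 3 + 81534 = 81537$)
$C{\left(Y \right)} = 9 - Y$
$p{\left(P,t \right)} = 9$ ($p{\left(P,t \right)} = 9 - 0 = 9 + 0 = 9$)
$I{\left(H \right)} = \sqrt{2} \sqrt{H}$ ($I{\left(H \right)} = \sqrt{2 H} = \sqrt{2} \sqrt{H}$)
$\frac{I{\left(p{\left(-26,19 \right)} \right)}}{-265108} + \frac{M}{-172209} = \frac{\sqrt{2} \sqrt{9}}{-265108} + \frac{81537}{-172209} = \sqrt{2} \cdot 3 \left(- \frac{1}{265108}\right) + 81537 \left(- \frac{1}{172209}\right) = 3 \sqrt{2} \left(- \frac{1}{265108}\right) - \frac{27179}{57403} = - \frac{3 \sqrt{2}}{265108} - \frac{27179}{57403} = - \frac{27179}{57403} - \frac{3 \sqrt{2}}{265108}$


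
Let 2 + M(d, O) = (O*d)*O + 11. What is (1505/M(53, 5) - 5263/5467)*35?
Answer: 6034965/1041854 ≈ 5.7925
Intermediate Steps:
M(d, O) = 9 + d*O**2 (M(d, O) = -2 + ((O*d)*O + 11) = -2 + (d*O**2 + 11) = -2 + (11 + d*O**2) = 9 + d*O**2)
(1505/M(53, 5) - 5263/5467)*35 = (1505/(9 + 53*5**2) - 5263/5467)*35 = (1505/(9 + 53*25) - 5263*1/5467)*35 = (1505/(9 + 1325) - 5263/5467)*35 = (1505/1334 - 5263/5467)*35 = (1206993/7292978)*35 = 6034965/1041854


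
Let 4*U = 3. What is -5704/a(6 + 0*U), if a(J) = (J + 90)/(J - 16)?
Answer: 3565/6 ≈ 594.17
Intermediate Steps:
U = 3/4 (U = (1/4)*3 = 3/4 ≈ 0.75000)
a(J) = (90 + J)/(-16 + J)
-5704/a(6 + 0*U) = -5704*(-16 + (6 + 0*(3/4)))/(90 + (6 + 0*(3/4))) = -5704*(-16 + (6 + 0))/(90 + (6 + 0)) = -5704*(-16 + 6)/(90 + 6) = -5704/(96/(-10)) = -5704/((-1/10*96)) = -5704/(-48/5) = -5704*(-5/48) = 3565/6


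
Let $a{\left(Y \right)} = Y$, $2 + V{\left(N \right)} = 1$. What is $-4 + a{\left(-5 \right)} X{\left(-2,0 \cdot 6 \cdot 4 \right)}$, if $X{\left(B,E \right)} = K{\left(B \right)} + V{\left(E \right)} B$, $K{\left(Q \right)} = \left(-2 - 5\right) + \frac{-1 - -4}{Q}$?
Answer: $\frac{57}{2} \approx 28.5$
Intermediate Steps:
$V{\left(N \right)} = -1$ ($V{\left(N \right)} = -2 + 1 = -1$)
$K{\left(Q \right)} = -7 + \frac{3}{Q}$ ($K{\left(Q \right)} = -7 + \frac{-1 + 4}{Q} = -7 + \frac{3}{Q}$)
$X{\left(B,E \right)} = -7 - B + \frac{3}{B}$ ($X{\left(B,E \right)} = \left(-7 + \frac{3}{B}\right) - B = -7 - B + \frac{3}{B}$)
$-4 + a{\left(-5 \right)} X{\left(-2,0 \cdot 6 \cdot 4 \right)} = -4 - 5 \left(-7 - -2 + \frac{3}{-2}\right) = -4 - 5 \left(-7 + 2 + 3 \left(- \frac{1}{2}\right)\right) = -4 - 5 \left(-7 + 2 - \frac{3}{2}\right) = -4 - - \frac{65}{2} = -4 + \frac{65}{2} = \frac{57}{2}$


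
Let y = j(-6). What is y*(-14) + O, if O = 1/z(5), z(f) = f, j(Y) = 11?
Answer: -769/5 ≈ -153.80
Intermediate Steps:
O = 1/5 ≈ 0.20000
y = 11
y*(-14) + O = 11*(-14) + 1/5 = -154 + 1/5 = -769/5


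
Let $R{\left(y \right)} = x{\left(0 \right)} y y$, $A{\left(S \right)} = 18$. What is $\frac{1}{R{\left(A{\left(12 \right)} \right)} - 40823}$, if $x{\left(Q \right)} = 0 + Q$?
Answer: $- \frac{1}{40823} \approx -2.4496 \cdot 10^{-5}$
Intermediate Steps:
$x{\left(Q \right)} = Q$
$R{\left(y \right)} = 0$ ($R{\left(y \right)} = 0 y y = 0 y^{2} = 0$)
$\frac{1}{R{\left(A{\left(12 \right)} \right)} - 40823} = \frac{1}{0 - 40823} = \frac{1}{-40823} = - \frac{1}{40823}$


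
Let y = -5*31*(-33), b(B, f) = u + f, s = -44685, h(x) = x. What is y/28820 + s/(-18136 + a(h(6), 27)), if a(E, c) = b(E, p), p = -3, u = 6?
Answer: 25101309/9501692 ≈ 2.6418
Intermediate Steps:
b(B, f) = 6 + f
a(E, c) = 3 (a(E, c) = 6 - 3 = 3)
y = 5115 (y = -155*(-33) = 5115)
y/28820 + s/(-18136 + a(h(6), 27)) = 5115/28820 - 44685/(-18136 + 3) = 5115*(1/28820) - 44685/(-18133) = 93/524 - 44685*(-1/18133) = 93/524 + 44685/18133 = 25101309/9501692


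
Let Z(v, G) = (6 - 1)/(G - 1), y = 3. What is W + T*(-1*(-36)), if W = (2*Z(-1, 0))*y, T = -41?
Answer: -1506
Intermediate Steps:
Z(v, G) = 5/(-1 + G)
W = -30 (W = (2*(5/(-1 + 0)))*3 = (2*(5/(-1)))*3 = (2*(5*(-1)))*3 = (2*(-5))*3 = -10*3 = -30)
W + T*(-1*(-36)) = -30 - (-41)*(-36) = -30 - 41*36 = -30 - 1476 = -1506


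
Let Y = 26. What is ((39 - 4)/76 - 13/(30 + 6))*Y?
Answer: 442/171 ≈ 2.5848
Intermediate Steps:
((39 - 4)/76 - 13/(30 + 6))*Y = ((39 - 4)/76 - 13/(30 + 6))*26 = (35*(1/76) - 13/36)*26 = (35/76 - 13*1/36)*26 = (35/76 - 13/36)*26 = (17/171)*26 = 442/171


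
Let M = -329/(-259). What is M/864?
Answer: 47/31968 ≈ 0.0014702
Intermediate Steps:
M = 47/37 (M = -329*(-1/259) = 47/37 ≈ 1.2703)
M/864 = (47/37)/864 = (47/37)*(1/864) = 47/31968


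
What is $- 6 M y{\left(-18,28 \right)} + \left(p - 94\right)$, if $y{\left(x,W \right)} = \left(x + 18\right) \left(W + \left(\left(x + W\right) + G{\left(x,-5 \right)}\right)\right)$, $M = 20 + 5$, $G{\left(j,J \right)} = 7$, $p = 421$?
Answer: $327$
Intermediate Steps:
$M = 25$
$y{\left(x,W \right)} = \left(18 + x\right) \left(7 + x + 2 W\right)$ ($y{\left(x,W \right)} = \left(x + 18\right) \left(W + \left(\left(x + W\right) + 7\right)\right) = \left(18 + x\right) \left(W + \left(\left(W + x\right) + 7\right)\right) = \left(18 + x\right) \left(W + \left(7 + W + x\right)\right) = \left(18 + x\right) \left(7 + x + 2 W\right)$)
$- 6 M y{\left(-18,28 \right)} + \left(p - 94\right) = \left(-6\right) 25 \left(126 + \left(-18\right)^{2} + 25 \left(-18\right) + 36 \cdot 28 + 2 \cdot 28 \left(-18\right)\right) + \left(421 - 94\right) = - 150 \left(126 + 324 - 450 + 1008 - 1008\right) + 327 = \left(-150\right) 0 + 327 = 0 + 327 = 327$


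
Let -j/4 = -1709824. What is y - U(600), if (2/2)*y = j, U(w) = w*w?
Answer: 6479296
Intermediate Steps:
U(w) = w²
j = 6839296 (j = -4*(-1709824) = 6839296)
y = 6839296
y - U(600) = 6839296 - 1*600² = 6839296 - 1*360000 = 6839296 - 360000 = 6479296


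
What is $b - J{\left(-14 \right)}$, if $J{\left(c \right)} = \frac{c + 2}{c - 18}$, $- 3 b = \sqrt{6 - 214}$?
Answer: $- \frac{3}{8} - \frac{4 i \sqrt{13}}{3} \approx -0.375 - 4.8074 i$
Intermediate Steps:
$b = - \frac{4 i \sqrt{13}}{3}$ ($b = - \frac{\sqrt{6 - 214}}{3} = - \frac{\sqrt{-208}}{3} = - \frac{4 i \sqrt{13}}{3} \approx - 4.8074 i$)
$J{\left(c \right)} = \frac{2 + c}{-18 + c}$
$b - J{\left(-14 \right)} = - \frac{4 i \sqrt{13}}{3} - \frac{2 - 14}{-18 - 14} = - \frac{4 i \sqrt{13}}{3} - \frac{1}{-32} \left(-12\right) = - \frac{4 i \sqrt{13}}{3} - \left(- \frac{1}{32}\right) \left(-12\right) = - \frac{4 i \sqrt{13}}{3} - \frac{3}{8} = - \frac{3}{8} - \frac{4 i \sqrt{13}}{3}$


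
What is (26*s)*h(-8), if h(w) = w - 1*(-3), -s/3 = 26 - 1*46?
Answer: -7800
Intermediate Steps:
s = 60 (s = -3*(26 - 1*46) = -3*(26 - 46) = -3*(-20) = 60)
h(w) = 3 + w (h(w) = w + 3 = 3 + w)
(26*s)*h(-8) = (26*60)*(3 - 8) = 1560*(-5) = -7800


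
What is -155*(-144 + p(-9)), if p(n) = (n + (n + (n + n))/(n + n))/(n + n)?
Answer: 267065/12 ≈ 22255.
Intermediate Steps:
p(n) = (3/2 + n)/(2*n) (p(n) = (n + (n + 2*n)/((2*n)))/((2*n)) = (n + (3*n)*(1/(2*n)))*(1/(2*n)) = (n + 3/2)*(1/(2*n)) = (3/2 + n)*(1/(2*n)) = (3/2 + n)/(2*n))
-155*(-144 + p(-9)) = -155*(-144 + (¼)*(3 + 2*(-9))/(-9)) = -155*(-144 + (¼)*(-⅑)*(3 - 18)) = -155*(-144 + (¼)*(-⅑)*(-15)) = -155*(-144 + 5/12) = -155*(-1723/12) = 267065/12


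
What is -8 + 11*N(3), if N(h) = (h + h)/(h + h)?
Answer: 3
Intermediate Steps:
N(h) = 1 (N(h) = (2*h)/((2*h)) = (2*h)*(1/(2*h)) = 1)
-8 + 11*N(3) = -8 + 11*1 = -8 + 11 = 3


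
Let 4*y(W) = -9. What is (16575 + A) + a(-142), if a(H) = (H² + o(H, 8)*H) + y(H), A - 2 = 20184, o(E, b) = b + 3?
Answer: 221443/4 ≈ 55361.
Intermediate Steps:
o(E, b) = 3 + b
A = 20186 (A = 2 + 20184 = 20186)
y(W) = -9/4 (y(W) = (¼)*(-9) = -9/4)
a(H) = -9/4 + H² + 11*H (a(H) = (H² + (3 + 8)*H) - 9/4 = (H² + 11*H) - 9/4 = -9/4 + H² + 11*H)
(16575 + A) + a(-142) = (16575 + 20186) + (-9/4 + (-142)² + 11*(-142)) = 36761 + (-9/4 + 20164 - 1562) = 36761 + 74399/4 = 221443/4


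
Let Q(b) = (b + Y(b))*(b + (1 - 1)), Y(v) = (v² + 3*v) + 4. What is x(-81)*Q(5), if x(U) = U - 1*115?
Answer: -48020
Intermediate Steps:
x(U) = -115 + U (x(U) = U - 115 = -115 + U)
Y(v) = 4 + v² + 3*v
Q(b) = b*(4 + b² + 4*b) (Q(b) = (b + (4 + b² + 3*b))*(b + (1 - 1)) = (4 + b² + 4*b)*(b + 0) = (4 + b² + 4*b)*b = b*(4 + b² + 4*b))
x(-81)*Q(5) = (-115 - 81)*(5*(4 + 5² + 4*5)) = -980*(4 + 25 + 20) = -980*49 = -196*245 = -48020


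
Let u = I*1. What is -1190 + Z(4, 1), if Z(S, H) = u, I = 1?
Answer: -1189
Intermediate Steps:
u = 1 (u = 1*1 = 1)
Z(S, H) = 1
-1190 + Z(4, 1) = -1190 + 1 = -1189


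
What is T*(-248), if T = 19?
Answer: -4712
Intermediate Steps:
T*(-248) = 19*(-248) = -4712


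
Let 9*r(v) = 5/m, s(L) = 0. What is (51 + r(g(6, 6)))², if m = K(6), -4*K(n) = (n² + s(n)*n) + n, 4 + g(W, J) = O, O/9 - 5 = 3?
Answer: 92717641/35721 ≈ 2595.6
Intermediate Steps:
O = 72 (O = 45 + 9*3 = 45 + 27 = 72)
g(W, J) = 68 (g(W, J) = -4 + 72 = 68)
K(n) = -n/4 - n²/4 (K(n) = -((n² + 0*n) + n)/4 = -((n² + 0) + n)/4 = -(n² + n)/4 = -(n + n²)/4 = -n/4 - n²/4)
m = -21/2 (m = -¼*6*(1 + 6) = -¼*6*7 = -21/2 ≈ -10.500)
r(v) = -10/189 (r(v) = (5/(-21/2))/9 = (5*(-2/21))/9 = (⅑)*(-10/21) = -10/189)
(51 + r(g(6, 6)))² = (51 - 10/189)² = (9629/189)² = 92717641/35721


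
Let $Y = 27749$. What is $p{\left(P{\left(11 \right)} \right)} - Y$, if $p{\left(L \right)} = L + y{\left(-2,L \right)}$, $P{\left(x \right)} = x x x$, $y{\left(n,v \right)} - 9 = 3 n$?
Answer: $-26415$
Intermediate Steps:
$y{\left(n,v \right)} = 9 + 3 n$
$P{\left(x \right)} = x^{3}$ ($P{\left(x \right)} = x^{2} x = x^{3}$)
$p{\left(L \right)} = 3 + L$ ($p{\left(L \right)} = L + \left(9 + 3 \left(-2\right)\right) = L + \left(9 - 6\right) = L + 3 = 3 + L$)
$p{\left(P{\left(11 \right)} \right)} - Y = \left(3 + 11^{3}\right) - 27749 = \left(3 + 1331\right) - 27749 = 1334 - 27749 = -26415$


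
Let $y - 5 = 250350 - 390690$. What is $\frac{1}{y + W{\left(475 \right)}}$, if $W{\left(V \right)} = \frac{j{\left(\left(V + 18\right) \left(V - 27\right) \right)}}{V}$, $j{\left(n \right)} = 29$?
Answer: $- \frac{475}{66659096} \approx -7.1258 \cdot 10^{-6}$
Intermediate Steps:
$W{\left(V \right)} = \frac{29}{V}$
$y = -140335$ ($y = 5 + \left(250350 - 390690\right) = 5 - 140340 = -140335$)
$\frac{1}{y + W{\left(475 \right)}} = \frac{1}{-140335 + \frac{29}{475}} = \frac{1}{- \frac{66659096}{475}} = - \frac{475}{66659096}$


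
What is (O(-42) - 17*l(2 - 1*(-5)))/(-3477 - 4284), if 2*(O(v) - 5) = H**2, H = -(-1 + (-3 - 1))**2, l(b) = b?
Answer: -397/15522 ≈ -0.025577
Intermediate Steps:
H = -25 (H = -(-1 - 4)**2 = -1*(-5)**2 = -1*25 = -25)
O(v) = 635/2 (O(v) = 5 + (1/2)*(-25)**2 = 5 + (1/2)*625 = 5 + 625/2 = 635/2)
(O(-42) - 17*l(2 - 1*(-5)))/(-3477 - 4284) = (635/2 - 17*(2 - 1*(-5)))/(-3477 - 4284) = (635/2 - 17*(2 + 5))/(-7761) = (635/2 - 17*7)*(-1/7761) = (635/2 - 119)*(-1/7761) = (397/2)*(-1/7761) = -397/15522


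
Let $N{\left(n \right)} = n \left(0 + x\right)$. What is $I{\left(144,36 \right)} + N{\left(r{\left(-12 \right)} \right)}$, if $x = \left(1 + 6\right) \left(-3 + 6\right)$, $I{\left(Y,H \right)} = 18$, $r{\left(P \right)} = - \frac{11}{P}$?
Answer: $\frac{149}{4} \approx 37.25$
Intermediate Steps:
$x = 21$ ($x = 7 \cdot 3 = 21$)
$N{\left(n \right)} = 21 n$ ($N{\left(n \right)} = n \left(0 + 21\right) = n 21 = 21 n$)
$I{\left(144,36 \right)} + N{\left(r{\left(-12 \right)} \right)} = 18 + 21 \left(- \frac{11}{-12}\right) = 18 + 21 \left(\left(-11\right) \left(- \frac{1}{12}\right)\right) = 18 + 21 \cdot \frac{11}{12} = 18 + \frac{77}{4} = \frac{149}{4}$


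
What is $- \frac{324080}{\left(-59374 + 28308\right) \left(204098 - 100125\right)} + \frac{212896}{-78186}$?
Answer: $- \frac{171908527573112}{63135687923637} \approx -2.7228$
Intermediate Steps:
$- \frac{324080}{\left(-59374 + 28308\right) \left(204098 - 100125\right)} + \frac{212896}{-78186} = - \frac{324080}{\left(-31066\right) 103973} + 212896 \left(- \frac{1}{78186}\right) = - \frac{324080}{-3230025218} - \frac{106448}{39093} = \left(-324080\right) \left(- \frac{1}{3230025218}\right) - \frac{106448}{39093} = \frac{162040}{1615012609} - \frac{106448}{39093} = - \frac{171908527573112}{63135687923637}$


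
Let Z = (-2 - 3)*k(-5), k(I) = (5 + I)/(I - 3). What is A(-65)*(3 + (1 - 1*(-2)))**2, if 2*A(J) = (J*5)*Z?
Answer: 0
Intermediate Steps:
k(I) = (5 + I)/(-3 + I)
Z = 0 (Z = (-2 - 3)*((5 - 5)/(-3 - 5)) = -5*0/(-8) = -(-5)*0/8 = -5*0 = 0)
A(J) = 0 (A(J) = ((J*5)*0)/2 = ((5*J)*0)/2 = (1/2)*0 = 0)
A(-65)*(3 + (1 - 1*(-2)))**2 = 0*(3 + (1 - 1*(-2)))**2 = 0*(3 + (1 + 2))**2 = 0*(3 + 3)**2 = 0*6**2 = 0*36 = 0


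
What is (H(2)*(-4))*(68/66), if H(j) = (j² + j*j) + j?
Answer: -1360/33 ≈ -41.212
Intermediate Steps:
H(j) = j + 2*j² (H(j) = (j² + j²) + j = 2*j² + j = j + 2*j²)
(H(2)*(-4))*(68/66) = ((2*(1 + 2*2))*(-4))*(68/66) = ((2*(1 + 4))*(-4))*(68*(1/66)) = ((2*5)*(-4))*(34/33) = (10*(-4))*(34/33) = -40*34/33 = -1360/33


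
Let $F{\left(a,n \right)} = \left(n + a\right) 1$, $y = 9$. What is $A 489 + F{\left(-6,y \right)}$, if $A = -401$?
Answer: $-196086$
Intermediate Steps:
$F{\left(a,n \right)} = a + n$ ($F{\left(a,n \right)} = \left(a + n\right) 1 = a + n$)
$A 489 + F{\left(-6,y \right)} = \left(-401\right) 489 + \left(-6 + 9\right) = -196089 + 3 = -196086$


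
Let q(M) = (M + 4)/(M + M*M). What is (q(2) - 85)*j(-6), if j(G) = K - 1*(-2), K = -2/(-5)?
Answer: -1008/5 ≈ -201.60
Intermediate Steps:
K = 2/5 (K = -2*(-1/5) = 2/5 ≈ 0.40000)
q(M) = (4 + M)/(M + M**2)
j(G) = 12/5 (j(G) = 2/5 - 1*(-2) = 2/5 + 2 = 12/5)
(q(2) - 85)*j(-6) = ((4 + 2)/(2*(1 + 2)) - 85)*(12/5) = ((1/2)*6/3 - 85)*(12/5) = ((1/2)*(1/3)*6 - 85)*(12/5) = (1 - 85)*(12/5) = -84*12/5 = -1008/5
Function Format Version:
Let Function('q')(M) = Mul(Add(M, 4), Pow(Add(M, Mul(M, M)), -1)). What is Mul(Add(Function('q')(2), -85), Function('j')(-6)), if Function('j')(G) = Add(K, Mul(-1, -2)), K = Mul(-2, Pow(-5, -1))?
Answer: Rational(-1008, 5) ≈ -201.60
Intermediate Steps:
K = Rational(2, 5) (K = Mul(-2, Rational(-1, 5)) = Rational(2, 5) ≈ 0.40000)
Function('q')(M) = Mul(Pow(Add(M, Pow(M, 2)), -1), Add(4, M)) (Function('q')(M) = Mul(Add(4, M), Pow(Add(M, Pow(M, 2)), -1)) = Mul(Pow(Add(M, Pow(M, 2)), -1), Add(4, M)))
Function('j')(G) = Rational(12, 5) (Function('j')(G) = Add(Rational(2, 5), Mul(-1, -2)) = Add(Rational(2, 5), 2) = Rational(12, 5))
Mul(Add(Function('q')(2), -85), Function('j')(-6)) = Mul(Add(Mul(Pow(2, -1), Pow(Add(1, 2), -1), Add(4, 2)), -85), Rational(12, 5)) = Mul(Add(Mul(Rational(1, 2), Pow(3, -1), 6), -85), Rational(12, 5)) = Mul(Add(Mul(Rational(1, 2), Rational(1, 3), 6), -85), Rational(12, 5)) = Mul(Add(1, -85), Rational(12, 5)) = Mul(-84, Rational(12, 5)) = Rational(-1008, 5)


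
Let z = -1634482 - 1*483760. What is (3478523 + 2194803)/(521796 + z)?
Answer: -2836663/798223 ≈ -3.5537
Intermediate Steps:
z = -2118242 (z = -1634482 - 483760 = -2118242)
(3478523 + 2194803)/(521796 + z) = (3478523 + 2194803)/(521796 - 2118242) = 5673326/(-1596446) = 5673326*(-1/1596446) = -2836663/798223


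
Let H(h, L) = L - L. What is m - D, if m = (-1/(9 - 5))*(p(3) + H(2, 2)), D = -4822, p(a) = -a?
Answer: 19291/4 ≈ 4822.8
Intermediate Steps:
H(h, L) = 0
m = ¾ (m = (-1/(9 - 5))*(-1*3 + 0) = (-1/4)*(-3 + 0) = -1*¼*(-3) = -¼*(-3) = ¾ ≈ 0.75000)
m - D = ¾ - 1*(-4822) = ¾ + 4822 = 19291/4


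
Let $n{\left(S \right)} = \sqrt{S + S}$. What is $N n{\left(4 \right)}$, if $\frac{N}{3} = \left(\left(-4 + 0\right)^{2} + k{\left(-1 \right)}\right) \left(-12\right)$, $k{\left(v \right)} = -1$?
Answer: $- 1080 \sqrt{2} \approx -1527.4$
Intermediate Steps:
$n{\left(S \right)} = \sqrt{2} \sqrt{S}$ ($n{\left(S \right)} = \sqrt{2 S} = \sqrt{2} \sqrt{S}$)
$N = -540$ ($N = 3 \left(\left(-4 + 0\right)^{2} - 1\right) \left(-12\right) = 3 \left(\left(-4\right)^{2} - 1\right) \left(-12\right) = 3 \left(16 - 1\right) \left(-12\right) = 3 \cdot 15 \left(-12\right) = 3 \left(-180\right) = -540$)
$N n{\left(4 \right)} = - 540 \sqrt{2} \sqrt{4} = - 540 \sqrt{2} \cdot 2 = - 540 \cdot 2 \sqrt{2} = - 1080 \sqrt{2}$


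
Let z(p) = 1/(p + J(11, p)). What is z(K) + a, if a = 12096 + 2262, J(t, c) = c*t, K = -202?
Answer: 34803791/2424 ≈ 14358.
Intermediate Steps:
a = 14358
z(p) = 1/(12*p) (z(p) = 1/(p + p*11) = 1/(p + 11*p) = 1/(12*p))
z(K) + a = (1/12)/(-202) + 14358 = (1/12)*(-1/202) + 14358 = -1/2424 + 14358 = 34803791/2424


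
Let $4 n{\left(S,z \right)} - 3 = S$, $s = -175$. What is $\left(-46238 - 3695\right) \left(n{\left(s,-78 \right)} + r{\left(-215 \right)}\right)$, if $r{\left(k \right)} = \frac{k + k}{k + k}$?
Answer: $2097186$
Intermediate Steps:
$n{\left(S,z \right)} = \frac{3}{4} + \frac{S}{4}$
$r{\left(k \right)} = 1$ ($r{\left(k \right)} = \frac{2 k}{2 k} = 2 k \frac{1}{2 k} = 1$)
$\left(-46238 - 3695\right) \left(n{\left(s,-78 \right)} + r{\left(-215 \right)}\right) = \left(-46238 - 3695\right) \left(\left(\frac{3}{4} + \frac{1}{4} \left(-175\right)\right) + 1\right) = - 49933 \left(\left(\frac{3}{4} - \frac{175}{4}\right) + 1\right) = - 49933 \left(-43 + 1\right) = \left(-49933\right) \left(-42\right) = 2097186$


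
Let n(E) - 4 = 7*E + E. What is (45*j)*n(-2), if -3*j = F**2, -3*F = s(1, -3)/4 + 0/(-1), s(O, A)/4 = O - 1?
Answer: 0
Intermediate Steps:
s(O, A) = -4 + 4*O (s(O, A) = 4*(O - 1) = 4*(-1 + O) = -4 + 4*O)
F = 0 (F = -((-4 + 4*1)/4 + 0/(-1))/3 = -((-4 + 4)*(1/4) + 0*(-1))/3 = -(0*(1/4) + 0)/3 = -(0 + 0)/3 = -1/3*0 = 0)
n(E) = 4 + 8*E (n(E) = 4 + (7*E + E) = 4 + 8*E)
j = 0 (j = -1/3*0**2 = -1/3*0 = 0)
(45*j)*n(-2) = (45*0)*(4 + 8*(-2)) = 0*(4 - 16) = 0*(-12) = 0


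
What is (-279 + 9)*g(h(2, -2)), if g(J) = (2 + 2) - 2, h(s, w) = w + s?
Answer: -540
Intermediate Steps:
h(s, w) = s + w
g(J) = 2 (g(J) = 4 - 2 = 2)
(-279 + 9)*g(h(2, -2)) = (-279 + 9)*2 = -270*2 = -540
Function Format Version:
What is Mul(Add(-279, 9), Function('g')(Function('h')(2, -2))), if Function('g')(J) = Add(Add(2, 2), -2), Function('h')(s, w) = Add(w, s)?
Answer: -540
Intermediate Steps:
Function('h')(s, w) = Add(s, w)
Function('g')(J) = 2 (Function('g')(J) = Add(4, -2) = 2)
Mul(Add(-279, 9), Function('g')(Function('h')(2, -2))) = Mul(Add(-279, 9), 2) = Mul(-270, 2) = -540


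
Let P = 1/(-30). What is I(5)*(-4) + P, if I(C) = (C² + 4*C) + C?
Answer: -6001/30 ≈ -200.03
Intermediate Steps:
I(C) = C² + 5*C
P = -1/30 ≈ -0.033333
I(5)*(-4) + P = (5*(5 + 5))*(-4) - 1/30 = (5*10)*(-4) - 1/30 = 50*(-4) - 1/30 = -200 - 1/30 = -6001/30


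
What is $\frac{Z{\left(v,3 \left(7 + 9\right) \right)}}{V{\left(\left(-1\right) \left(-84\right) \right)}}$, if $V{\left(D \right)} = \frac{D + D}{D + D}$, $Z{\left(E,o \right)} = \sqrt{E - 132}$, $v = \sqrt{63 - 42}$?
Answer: $\sqrt{-132 + \sqrt{21}} \approx 11.288 i$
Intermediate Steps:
$v = \sqrt{21} \approx 4.5826$
$Z{\left(E,o \right)} = \sqrt{-132 + E}$
$V{\left(D \right)} = 1$ ($V{\left(D \right)} = \frac{2 D}{2 D} = 2 D \frac{1}{2 D} = 1$)
$\frac{Z{\left(v,3 \left(7 + 9\right) \right)}}{V{\left(\left(-1\right) \left(-84\right) \right)}} = \frac{\sqrt{-132 + \sqrt{21}}}{1} = \sqrt{-132 + \sqrt{21}} \cdot 1 = \sqrt{-132 + \sqrt{21}}$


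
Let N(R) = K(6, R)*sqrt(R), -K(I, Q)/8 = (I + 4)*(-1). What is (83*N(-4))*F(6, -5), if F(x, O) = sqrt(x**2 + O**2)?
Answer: 13280*I*sqrt(61) ≈ 1.0372e+5*I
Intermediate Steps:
K(I, Q) = 32 + 8*I (K(I, Q) = -8*(I + 4)*(-1) = -8*(4 + I)*(-1) = -8*(-4 - I) = 32 + 8*I)
F(x, O) = sqrt(O**2 + x**2)
N(R) = 80*sqrt(R) (N(R) = (32 + 8*6)*sqrt(R) = (32 + 48)*sqrt(R) = 80*sqrt(R))
(83*N(-4))*F(6, -5) = (83*(80*sqrt(-4)))*sqrt((-5)**2 + 6**2) = (83*(80*(2*I)))*sqrt(25 + 36) = (83*(160*I))*sqrt(61) = (13280*I)*sqrt(61) = 13280*I*sqrt(61)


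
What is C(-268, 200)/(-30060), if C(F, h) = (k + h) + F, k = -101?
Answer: 169/30060 ≈ 0.0056221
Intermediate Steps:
C(F, h) = -101 + F + h (C(F, h) = (-101 + h) + F = -101 + F + h)
C(-268, 200)/(-30060) = (-101 - 268 + 200)/(-30060) = -169*(-1/30060) = 169/30060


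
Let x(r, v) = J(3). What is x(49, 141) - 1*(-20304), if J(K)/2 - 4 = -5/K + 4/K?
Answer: 60934/3 ≈ 20311.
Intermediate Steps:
J(K) = 8 - 2/K (J(K) = 8 + 2*(-5/K + 4/K) = 8 + 2*(-1/K) = 8 - 2/K)
x(r, v) = 22/3 (x(r, v) = 8 - 2/3 = 22/3)
x(49, 141) - 1*(-20304) = 22/3 - 1*(-20304) = 22/3 + 20304 = 60934/3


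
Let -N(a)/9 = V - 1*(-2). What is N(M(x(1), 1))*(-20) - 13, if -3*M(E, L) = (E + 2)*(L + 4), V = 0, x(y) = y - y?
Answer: 347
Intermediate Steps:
x(y) = 0
M(E, L) = -(2 + E)*(4 + L)/3 (M(E, L) = -(E + 2)*(L + 4)/3 = -(2 + E)*(4 + L)/3)
N(a) = -18 (N(a) = -9*(0 - 1*(-2)) = -9*(0 + 2) = -9*2 = -18)
N(M(x(1), 1))*(-20) - 13 = -18*(-20) - 13 = 360 - 13 = 347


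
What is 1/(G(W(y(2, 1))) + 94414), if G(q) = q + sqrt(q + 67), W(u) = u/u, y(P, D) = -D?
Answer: 94415/8914192157 - 2*sqrt(17)/8914192157 ≈ 1.0591e-5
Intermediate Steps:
W(u) = 1
G(q) = q + sqrt(67 + q)
1/(G(W(y(2, 1))) + 94414) = 1/((1 + sqrt(67 + 1)) + 94414) = 1/((1 + sqrt(68)) + 94414) = 1/((1 + 2*sqrt(17)) + 94414) = 1/(94415 + 2*sqrt(17))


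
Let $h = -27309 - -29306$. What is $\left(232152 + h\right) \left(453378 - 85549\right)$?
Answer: $86126792521$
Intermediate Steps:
$h = 1997$ ($h = -27309 + 29306 = 1997$)
$\left(232152 + h\right) \left(453378 - 85549\right) = \left(232152 + 1997\right) \left(453378 - 85549\right) = 234149 \cdot 367829 = 86126792521$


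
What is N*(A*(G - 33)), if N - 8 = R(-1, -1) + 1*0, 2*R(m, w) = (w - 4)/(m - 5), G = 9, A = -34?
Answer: 6868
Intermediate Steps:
R(m, w) = (-4 + w)/(2*(-5 + m)) (R(m, w) = ((w - 4)/(m - 5))/2 = ((-4 + w)/(-5 + m))/2 = (-4 + w)/(2*(-5 + m)))
N = 101/12 (N = 8 + ((-4 - 1)/(2*(-5 - 1)) + 1*0) = 8 + ((1/2)*(-5)/(-6) + 0) = 8 + ((1/2)*(-1/6)*(-5) + 0) = 8 + (5/12 + 0) = 8 + 5/12 = 101/12 ≈ 8.4167)
N*(A*(G - 33)) = 101*(-34*(9 - 33))/12 = 101*(-34*(-24))/12 = (101/12)*816 = 6868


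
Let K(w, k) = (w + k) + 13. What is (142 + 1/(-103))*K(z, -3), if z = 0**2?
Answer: 146250/103 ≈ 1419.9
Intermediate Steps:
z = 0
K(w, k) = 13 + k + w (K(w, k) = (k + w) + 13 = 13 + k + w)
(142 + 1/(-103))*K(z, -3) = (142 + 1/(-103))*(13 - 3 + 0) = (142 - 1/103)*10 = (14625/103)*10 = 146250/103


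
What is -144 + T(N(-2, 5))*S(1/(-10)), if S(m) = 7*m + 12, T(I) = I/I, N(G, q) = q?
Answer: -1327/10 ≈ -132.70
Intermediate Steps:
T(I) = 1
S(m) = 12 + 7*m
-144 + T(N(-2, 5))*S(1/(-10)) = -144 + 1*(12 + 7/(-10)) = -144 + 1*(12 + 7*(-⅒)) = -144 + 1*(12 - 7/10) = -144 + 1*(113/10) = -144 + 113/10 = -1327/10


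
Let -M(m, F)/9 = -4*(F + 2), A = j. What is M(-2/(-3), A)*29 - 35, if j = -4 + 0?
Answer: -2123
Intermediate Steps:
j = -4
A = -4
M(m, F) = 72 + 36*F (M(m, F) = -(-36)*(F + 2) = -(-36)*(2 + F) = -9*(-8 - 4*F) = 72 + 36*F)
M(-2/(-3), A)*29 - 35 = (72 + 36*(-4))*29 - 35 = (72 - 144)*29 - 35 = -72*29 - 35 = -2088 - 35 = -2123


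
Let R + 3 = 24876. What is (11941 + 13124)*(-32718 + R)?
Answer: -196634925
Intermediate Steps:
R = 24873 (R = -3 + 24876 = 24873)
(11941 + 13124)*(-32718 + R) = (11941 + 13124)*(-32718 + 24873) = 25065*(-7845) = -196634925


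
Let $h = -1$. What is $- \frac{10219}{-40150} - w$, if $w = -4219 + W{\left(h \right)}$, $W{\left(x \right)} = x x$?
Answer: $\frac{15396629}{3650} \approx 4218.3$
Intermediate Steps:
$W{\left(x \right)} = x^{2}$
$w = -4218$ ($w = -4219 + \left(-1\right)^{2} = -4219 + 1 = -4218$)
$- \frac{10219}{-40150} - w = - \frac{10219}{-40150} - -4218 = \left(-10219\right) \left(- \frac{1}{40150}\right) + 4218 = \frac{929}{3650} + 4218 = \frac{15396629}{3650}$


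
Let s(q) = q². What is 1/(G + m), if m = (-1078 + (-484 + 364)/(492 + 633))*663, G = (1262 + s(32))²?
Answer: 25/112775282 ≈ 2.2168e-7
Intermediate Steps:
G = 5225796 (G = (1262 + 32²)² = (1262 + 1024)² = 2286² = 5225796)
m = -17869618/25 (m = (-1078 - 120/1125)*663 = (-1078 - 120*1/1125)*663 = (-1078 - 8/75)*663 = -80858/75*663 = -17869618/25 ≈ -7.1479e+5)
1/(G + m) = 1/(5225796 - 17869618/25) = 1/(112775282/25) = 25/112775282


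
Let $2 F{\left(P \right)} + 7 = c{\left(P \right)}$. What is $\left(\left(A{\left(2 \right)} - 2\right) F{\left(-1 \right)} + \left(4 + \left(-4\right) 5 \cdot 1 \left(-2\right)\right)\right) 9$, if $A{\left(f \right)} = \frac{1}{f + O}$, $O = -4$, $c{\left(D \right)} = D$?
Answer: $486$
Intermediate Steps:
$F{\left(P \right)} = - \frac{7}{2} + \frac{P}{2}$
$A{\left(f \right)} = \frac{1}{-4 + f}$ ($A{\left(f \right)} = \frac{1}{f - 4} = \frac{1}{-4 + f}$)
$\left(\left(A{\left(2 \right)} - 2\right) F{\left(-1 \right)} + \left(4 + \left(-4\right) 5 \cdot 1 \left(-2\right)\right)\right) 9 = \left(\left(\frac{1}{-4 + 2} - 2\right) \left(- \frac{7}{2} + \frac{1}{2} \left(-1\right)\right) + \left(4 + \left(-4\right) 5 \cdot 1 \left(-2\right)\right)\right) 9 = \left(\left(\frac{1}{-2} - 2\right) \left(- \frac{7}{2} - \frac{1}{2}\right) + \left(4 + \left(-20\right) 1 \left(-2\right)\right)\right) 9 = \left(\left(- \frac{1}{2} - 2\right) \left(-4\right) + \left(4 - -40\right)\right) 9 = \left(\left(- \frac{5}{2}\right) \left(-4\right) + \left(4 + 40\right)\right) 9 = \left(10 + 44\right) 9 = 54 \cdot 9 = 486$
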